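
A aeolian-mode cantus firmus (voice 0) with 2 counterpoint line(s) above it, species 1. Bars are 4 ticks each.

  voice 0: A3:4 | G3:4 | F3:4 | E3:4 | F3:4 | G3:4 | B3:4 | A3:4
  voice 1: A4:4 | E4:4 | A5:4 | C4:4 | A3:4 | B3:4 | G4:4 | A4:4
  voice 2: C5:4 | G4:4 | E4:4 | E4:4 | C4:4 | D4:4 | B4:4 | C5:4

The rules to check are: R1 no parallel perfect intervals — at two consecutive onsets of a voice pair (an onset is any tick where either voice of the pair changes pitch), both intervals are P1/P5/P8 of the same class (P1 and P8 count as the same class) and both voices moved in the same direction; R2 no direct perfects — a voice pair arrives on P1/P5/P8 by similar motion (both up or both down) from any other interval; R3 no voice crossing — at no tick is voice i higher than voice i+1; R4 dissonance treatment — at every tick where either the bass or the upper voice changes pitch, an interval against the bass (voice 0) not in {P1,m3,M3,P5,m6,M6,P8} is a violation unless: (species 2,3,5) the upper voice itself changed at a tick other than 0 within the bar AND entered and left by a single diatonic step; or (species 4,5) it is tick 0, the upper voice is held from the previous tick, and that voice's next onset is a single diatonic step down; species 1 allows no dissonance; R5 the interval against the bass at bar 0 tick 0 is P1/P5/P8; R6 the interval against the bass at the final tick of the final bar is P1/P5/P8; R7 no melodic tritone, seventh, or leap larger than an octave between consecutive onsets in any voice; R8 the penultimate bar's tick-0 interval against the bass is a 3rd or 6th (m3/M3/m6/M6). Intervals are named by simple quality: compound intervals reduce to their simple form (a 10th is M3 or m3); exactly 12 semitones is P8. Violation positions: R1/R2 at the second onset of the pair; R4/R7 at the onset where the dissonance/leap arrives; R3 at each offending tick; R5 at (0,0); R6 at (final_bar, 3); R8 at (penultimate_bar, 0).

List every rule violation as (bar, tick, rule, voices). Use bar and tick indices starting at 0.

(0, 0, R5, (0, 2))
(1, 0, R2, (0, 2))
(2, 0, R3, (1, 2))
(2, 0, R4, (0, 2))
(2, 0, R7, (1,))
(2, 1, R3, (1, 2))
(2, 2, R3, (1, 2))
(2, 3, R3, (1, 2))
(3, 0, R7, (1,))
(5, 0, R1, (0, 2))
(6, 0, R2, (0, 2))
(6, 0, R8, (0, 2))
(7, 3, R6, (0, 2))

bar 0: v0=A3 v1=A4 v2=C5 downbeat m3
bar 1: v0=G3 v1=E4 v2=G4 downbeat P8
bar 2: v0=F3 v1=A5 v2=E4 downbeat M7
bar 3: v0=E3 v1=C4 v2=E4 downbeat P8
bar 4: v0=F3 v1=A3 v2=C4 downbeat P5
bar 5: v0=G3 v1=B3 v2=D4 downbeat P5
bar 6: v0=B3 v1=G4 v2=B4 downbeat P8
bar 7: v0=A3 v1=A4 v2=C5 downbeat m3
  -> R5 @ bar 0 tick 0 v(0, 2): opens on m3
  -> R2 @ bar 1 tick 0 v(0, 2): A3/C5 m3 -> G3/G4 P8 similar
  -> R3 @ bar 2 tick 0 v(1, 2): A5 above E4
  -> R4 @ bar 2 tick 0 v(0, 2): F3/E4 M7 untreated
  -> R7 @ bar 2 tick 0 v(1,): E4->A5 leap 17st
  -> R3 @ bar 2 tick 1 v(1, 2): A5 above E4
  -> R3 @ bar 2 tick 2 v(1, 2): A5 above E4
  -> R3 @ bar 2 tick 3 v(1, 2): A5 above E4
  -> R7 @ bar 3 tick 0 v(1,): A5->C4 leap 21st
  -> R1 @ bar 5 tick 0 v(0, 2): F3/C4 P5 -> G3/D4 P5 similar
  -> R2 @ bar 6 tick 0 v(0, 2): G3/D4 P5 -> B3/B4 P8 similar
  -> R8 @ bar 6 tick 0 v(0, 2): penult P8 not 3rd/6th
  -> R6 @ bar 7 tick 3 v(0, 2): closes on m3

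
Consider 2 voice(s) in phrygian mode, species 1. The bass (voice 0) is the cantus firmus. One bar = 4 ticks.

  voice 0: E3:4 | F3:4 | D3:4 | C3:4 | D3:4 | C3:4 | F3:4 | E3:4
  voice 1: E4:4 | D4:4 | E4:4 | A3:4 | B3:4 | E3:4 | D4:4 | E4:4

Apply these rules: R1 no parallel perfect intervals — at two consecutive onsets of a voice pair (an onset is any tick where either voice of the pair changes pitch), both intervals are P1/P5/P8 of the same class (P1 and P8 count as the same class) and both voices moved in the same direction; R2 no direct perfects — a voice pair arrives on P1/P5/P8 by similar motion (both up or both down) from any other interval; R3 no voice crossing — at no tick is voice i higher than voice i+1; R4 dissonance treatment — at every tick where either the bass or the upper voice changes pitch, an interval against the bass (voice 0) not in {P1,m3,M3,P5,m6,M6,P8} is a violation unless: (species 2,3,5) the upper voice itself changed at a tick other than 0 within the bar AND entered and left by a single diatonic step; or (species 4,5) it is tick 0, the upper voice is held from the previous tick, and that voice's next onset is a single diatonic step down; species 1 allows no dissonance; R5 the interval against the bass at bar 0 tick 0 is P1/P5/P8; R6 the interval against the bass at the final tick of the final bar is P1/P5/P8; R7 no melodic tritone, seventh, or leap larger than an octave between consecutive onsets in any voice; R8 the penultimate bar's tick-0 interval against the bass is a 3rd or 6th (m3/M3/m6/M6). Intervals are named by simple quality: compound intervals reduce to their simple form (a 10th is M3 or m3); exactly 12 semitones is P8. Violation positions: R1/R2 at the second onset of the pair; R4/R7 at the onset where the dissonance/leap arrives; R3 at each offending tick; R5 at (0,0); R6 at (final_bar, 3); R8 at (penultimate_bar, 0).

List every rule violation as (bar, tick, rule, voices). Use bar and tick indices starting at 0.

(2, 0, R4, (0, 1))
(6, 0, R7, (1,))

bar 0: v0=E3 v1=E4 downbeat P8
bar 1: v0=F3 v1=D4 downbeat M6
bar 2: v0=D3 v1=E4 downbeat M2
bar 3: v0=C3 v1=A3 downbeat M6
bar 4: v0=D3 v1=B3 downbeat M6
bar 5: v0=C3 v1=E3 downbeat M3
bar 6: v0=F3 v1=D4 downbeat M6
bar 7: v0=E3 v1=E4 downbeat P8
  -> R4 @ bar 2 tick 0 v(0, 1): D3/E4 M2 untreated
  -> R7 @ bar 6 tick 0 v(1,): E3->D4 leap 10st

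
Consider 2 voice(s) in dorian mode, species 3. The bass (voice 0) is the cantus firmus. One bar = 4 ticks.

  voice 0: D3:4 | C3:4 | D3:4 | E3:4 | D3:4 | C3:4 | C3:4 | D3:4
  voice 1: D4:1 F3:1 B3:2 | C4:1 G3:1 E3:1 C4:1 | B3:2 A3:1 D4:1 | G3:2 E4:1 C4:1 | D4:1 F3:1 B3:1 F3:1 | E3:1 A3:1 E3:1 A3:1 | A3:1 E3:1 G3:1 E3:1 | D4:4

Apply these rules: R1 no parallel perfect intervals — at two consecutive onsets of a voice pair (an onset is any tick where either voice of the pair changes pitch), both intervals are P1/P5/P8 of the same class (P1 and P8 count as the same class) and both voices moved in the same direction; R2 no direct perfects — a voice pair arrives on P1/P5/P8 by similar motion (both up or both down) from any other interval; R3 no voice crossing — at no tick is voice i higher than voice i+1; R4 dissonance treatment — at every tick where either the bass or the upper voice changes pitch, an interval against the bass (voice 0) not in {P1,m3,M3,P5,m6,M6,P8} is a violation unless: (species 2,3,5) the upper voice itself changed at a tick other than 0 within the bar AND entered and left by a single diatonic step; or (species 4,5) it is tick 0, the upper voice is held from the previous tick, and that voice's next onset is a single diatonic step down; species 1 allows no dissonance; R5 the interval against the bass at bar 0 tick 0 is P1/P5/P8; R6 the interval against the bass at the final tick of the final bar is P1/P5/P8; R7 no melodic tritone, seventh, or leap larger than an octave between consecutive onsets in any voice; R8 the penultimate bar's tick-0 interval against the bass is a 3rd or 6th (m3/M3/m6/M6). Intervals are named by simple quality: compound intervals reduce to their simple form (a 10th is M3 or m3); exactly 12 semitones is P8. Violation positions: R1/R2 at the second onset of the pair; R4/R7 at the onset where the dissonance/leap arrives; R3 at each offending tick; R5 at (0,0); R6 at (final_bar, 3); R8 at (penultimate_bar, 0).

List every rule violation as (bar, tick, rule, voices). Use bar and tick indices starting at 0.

bar 0: v0=D3 v1=D4 downbeat P8
bar 1: v0=C3 v1=C4 downbeat P8
bar 2: v0=D3 v1=B3 downbeat M6
bar 3: v0=E3 v1=G3 downbeat m3
bar 4: v0=D3 v1=D4 downbeat P8
bar 5: v0=C3 v1=E3 downbeat M3
bar 6: v0=C3 v1=A3 downbeat M6
bar 7: v0=D3 v1=D4 downbeat P8
  -> R7 @ bar 0 tick 2 v(1,): F3->B3 leap 6st
  -> R7 @ bar 4 tick 2 v(1,): F3->B3 leap 6st
  -> R7 @ bar 4 tick 3 v(1,): B3->F3 leap 6st
  -> R2 @ bar 7 tick 0 v(0, 1): C3/E3 M3 -> D3/D4 P8 similar
  -> R7 @ bar 7 tick 0 v(1,): E3->D4 leap 10st

(0, 2, R7, (1,))
(4, 2, R7, (1,))
(4, 3, R7, (1,))
(7, 0, R2, (0, 1))
(7, 0, R7, (1,))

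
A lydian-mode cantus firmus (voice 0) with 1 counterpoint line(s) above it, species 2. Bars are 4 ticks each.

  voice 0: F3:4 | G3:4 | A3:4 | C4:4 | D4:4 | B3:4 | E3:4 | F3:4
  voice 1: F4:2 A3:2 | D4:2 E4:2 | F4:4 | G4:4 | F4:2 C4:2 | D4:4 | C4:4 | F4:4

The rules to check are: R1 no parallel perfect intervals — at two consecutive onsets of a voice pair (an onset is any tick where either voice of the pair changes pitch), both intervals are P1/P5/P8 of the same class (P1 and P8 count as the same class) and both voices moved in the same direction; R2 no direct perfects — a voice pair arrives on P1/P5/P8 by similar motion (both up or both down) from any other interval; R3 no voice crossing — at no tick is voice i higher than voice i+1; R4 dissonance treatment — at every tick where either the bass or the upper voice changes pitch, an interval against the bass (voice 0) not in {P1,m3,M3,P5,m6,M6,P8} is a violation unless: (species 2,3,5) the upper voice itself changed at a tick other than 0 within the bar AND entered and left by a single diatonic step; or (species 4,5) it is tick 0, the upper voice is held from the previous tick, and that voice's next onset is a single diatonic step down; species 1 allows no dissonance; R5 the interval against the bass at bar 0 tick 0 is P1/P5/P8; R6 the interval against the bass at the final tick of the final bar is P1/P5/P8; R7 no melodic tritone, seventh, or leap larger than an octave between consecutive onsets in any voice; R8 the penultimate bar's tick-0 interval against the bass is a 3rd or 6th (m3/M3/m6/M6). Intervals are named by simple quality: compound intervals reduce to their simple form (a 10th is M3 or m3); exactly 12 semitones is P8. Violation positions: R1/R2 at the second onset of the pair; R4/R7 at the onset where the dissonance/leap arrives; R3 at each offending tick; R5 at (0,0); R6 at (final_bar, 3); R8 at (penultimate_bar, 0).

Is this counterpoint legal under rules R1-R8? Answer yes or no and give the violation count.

No (6 violations)

bar 0: v0=F3 v1=F4 (P8)
bar 1: v0=G3 v1=D4 (P5)
bar 2: v0=A3 v1=F4 (m6)
bar 3: v0=C4 v1=G4 (P5)
bar 4: v0=D4 v1=F4 (m3)
bar 5: v0=B3 v1=D4 (m3)
bar 6: v0=E3 v1=C4 (m6)
bar 7: v0=F3 v1=F4 (P8)
  R2 @ bar1.0: F3/A3 M3 -> G3/D4 P5 similar
  R2 @ bar3.0: A3/F4 m6 -> C4/G4 P5 similar
  R3 @ bar4.2: D4 above C4
  R4 @ bar4.2: D4/C4 M2 untreated
  R3 @ bar4.3: D4 above C4
  R2 @ bar7.0: E3/C4 m6 -> F3/F4 P8 similar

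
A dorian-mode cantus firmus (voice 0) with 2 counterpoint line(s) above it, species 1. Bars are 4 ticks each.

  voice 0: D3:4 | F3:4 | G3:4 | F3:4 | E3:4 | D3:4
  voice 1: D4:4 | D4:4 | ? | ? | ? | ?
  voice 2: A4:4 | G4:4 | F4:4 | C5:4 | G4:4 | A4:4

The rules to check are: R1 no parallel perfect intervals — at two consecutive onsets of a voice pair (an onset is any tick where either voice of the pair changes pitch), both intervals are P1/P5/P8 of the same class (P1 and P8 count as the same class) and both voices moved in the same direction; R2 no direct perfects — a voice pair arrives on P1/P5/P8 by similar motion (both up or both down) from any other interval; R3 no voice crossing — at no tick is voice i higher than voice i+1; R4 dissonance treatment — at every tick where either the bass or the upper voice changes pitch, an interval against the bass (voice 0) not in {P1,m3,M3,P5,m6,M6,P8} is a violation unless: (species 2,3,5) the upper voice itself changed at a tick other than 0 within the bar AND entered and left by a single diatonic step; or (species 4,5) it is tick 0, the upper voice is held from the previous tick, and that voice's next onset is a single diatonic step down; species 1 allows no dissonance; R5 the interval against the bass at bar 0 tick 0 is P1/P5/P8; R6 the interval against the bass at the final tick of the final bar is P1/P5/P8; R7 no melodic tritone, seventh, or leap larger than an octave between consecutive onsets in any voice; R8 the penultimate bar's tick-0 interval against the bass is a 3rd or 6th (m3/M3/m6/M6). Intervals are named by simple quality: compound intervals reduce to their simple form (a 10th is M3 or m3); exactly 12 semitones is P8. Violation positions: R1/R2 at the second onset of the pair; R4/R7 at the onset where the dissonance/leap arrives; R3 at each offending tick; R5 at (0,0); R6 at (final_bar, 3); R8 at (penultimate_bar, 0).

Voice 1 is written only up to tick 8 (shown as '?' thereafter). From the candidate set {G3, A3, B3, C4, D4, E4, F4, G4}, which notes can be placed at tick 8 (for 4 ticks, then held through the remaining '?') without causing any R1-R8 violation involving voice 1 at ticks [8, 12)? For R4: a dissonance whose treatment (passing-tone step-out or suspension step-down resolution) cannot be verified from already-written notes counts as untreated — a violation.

{B3, D4, E4, G3}

G3: legal
A3: violates R4
B3: legal
C4: violates R4
D4: legal
E4: legal
F4: violates R4
G4: violates R2,R3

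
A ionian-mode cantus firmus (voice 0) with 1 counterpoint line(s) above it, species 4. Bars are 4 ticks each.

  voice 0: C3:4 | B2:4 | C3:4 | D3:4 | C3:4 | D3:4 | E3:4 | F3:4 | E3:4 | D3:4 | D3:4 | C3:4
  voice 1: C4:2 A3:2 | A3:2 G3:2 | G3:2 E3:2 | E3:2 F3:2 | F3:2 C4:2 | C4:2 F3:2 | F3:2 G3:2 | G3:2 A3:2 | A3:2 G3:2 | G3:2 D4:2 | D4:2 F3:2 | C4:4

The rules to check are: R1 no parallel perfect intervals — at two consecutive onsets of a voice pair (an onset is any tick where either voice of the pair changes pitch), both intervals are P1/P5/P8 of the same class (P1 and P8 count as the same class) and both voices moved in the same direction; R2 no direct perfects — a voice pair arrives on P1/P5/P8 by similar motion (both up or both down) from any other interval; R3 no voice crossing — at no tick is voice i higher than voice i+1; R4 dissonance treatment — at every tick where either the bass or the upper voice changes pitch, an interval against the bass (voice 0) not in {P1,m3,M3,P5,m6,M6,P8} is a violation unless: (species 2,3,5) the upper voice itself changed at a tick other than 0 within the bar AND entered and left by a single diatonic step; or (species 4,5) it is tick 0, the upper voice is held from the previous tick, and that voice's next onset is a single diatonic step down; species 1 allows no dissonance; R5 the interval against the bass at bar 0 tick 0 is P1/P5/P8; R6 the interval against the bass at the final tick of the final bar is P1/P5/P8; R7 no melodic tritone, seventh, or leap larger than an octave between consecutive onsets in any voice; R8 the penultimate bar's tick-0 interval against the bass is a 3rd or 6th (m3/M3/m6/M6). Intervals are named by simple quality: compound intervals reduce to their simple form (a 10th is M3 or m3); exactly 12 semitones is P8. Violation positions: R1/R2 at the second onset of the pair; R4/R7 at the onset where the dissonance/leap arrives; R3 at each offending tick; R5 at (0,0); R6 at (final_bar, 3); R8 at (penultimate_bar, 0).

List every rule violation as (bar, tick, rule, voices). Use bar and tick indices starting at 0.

(3, 0, R4, (0, 1))
(4, 0, R4, (0, 1))
(5, 0, R4, (0, 1))
(6, 0, R4, (0, 1))
(7, 0, R4, (0, 1))
(9, 0, R4, (0, 1))
(10, 0, R8, (0, 1))

bar 0: v0=C3 v1=C4 downbeat P8
bar 1: v0=B2 v1=A3 downbeat m7
bar 2: v0=C3 v1=G3 downbeat P5
bar 3: v0=D3 v1=E3 downbeat M2
bar 4: v0=C3 v1=F3 downbeat P4
bar 5: v0=D3 v1=C4 downbeat m7
bar 6: v0=E3 v1=F3 downbeat m2
bar 7: v0=F3 v1=G3 downbeat M2
bar 8: v0=E3 v1=A3 downbeat P4
bar 9: v0=D3 v1=G3 downbeat P4
bar 10: v0=D3 v1=D4 downbeat P8
bar 11: v0=C3 v1=C4 downbeat P8
  -> R4 @ bar 3 tick 0 v(0, 1): D3/E3 M2 untreated
  -> R4 @ bar 4 tick 0 v(0, 1): C3/F3 P4 untreated
  -> R4 @ bar 5 tick 0 v(0, 1): D3/C4 m7 untreated
  -> R4 @ bar 6 tick 0 v(0, 1): E3/F3 m2 untreated
  -> R4 @ bar 7 tick 0 v(0, 1): F3/G3 M2 untreated
  -> R4 @ bar 9 tick 0 v(0, 1): D3/G3 P4 untreated
  -> R8 @ bar 10 tick 0 v(0, 1): penult P8 not 3rd/6th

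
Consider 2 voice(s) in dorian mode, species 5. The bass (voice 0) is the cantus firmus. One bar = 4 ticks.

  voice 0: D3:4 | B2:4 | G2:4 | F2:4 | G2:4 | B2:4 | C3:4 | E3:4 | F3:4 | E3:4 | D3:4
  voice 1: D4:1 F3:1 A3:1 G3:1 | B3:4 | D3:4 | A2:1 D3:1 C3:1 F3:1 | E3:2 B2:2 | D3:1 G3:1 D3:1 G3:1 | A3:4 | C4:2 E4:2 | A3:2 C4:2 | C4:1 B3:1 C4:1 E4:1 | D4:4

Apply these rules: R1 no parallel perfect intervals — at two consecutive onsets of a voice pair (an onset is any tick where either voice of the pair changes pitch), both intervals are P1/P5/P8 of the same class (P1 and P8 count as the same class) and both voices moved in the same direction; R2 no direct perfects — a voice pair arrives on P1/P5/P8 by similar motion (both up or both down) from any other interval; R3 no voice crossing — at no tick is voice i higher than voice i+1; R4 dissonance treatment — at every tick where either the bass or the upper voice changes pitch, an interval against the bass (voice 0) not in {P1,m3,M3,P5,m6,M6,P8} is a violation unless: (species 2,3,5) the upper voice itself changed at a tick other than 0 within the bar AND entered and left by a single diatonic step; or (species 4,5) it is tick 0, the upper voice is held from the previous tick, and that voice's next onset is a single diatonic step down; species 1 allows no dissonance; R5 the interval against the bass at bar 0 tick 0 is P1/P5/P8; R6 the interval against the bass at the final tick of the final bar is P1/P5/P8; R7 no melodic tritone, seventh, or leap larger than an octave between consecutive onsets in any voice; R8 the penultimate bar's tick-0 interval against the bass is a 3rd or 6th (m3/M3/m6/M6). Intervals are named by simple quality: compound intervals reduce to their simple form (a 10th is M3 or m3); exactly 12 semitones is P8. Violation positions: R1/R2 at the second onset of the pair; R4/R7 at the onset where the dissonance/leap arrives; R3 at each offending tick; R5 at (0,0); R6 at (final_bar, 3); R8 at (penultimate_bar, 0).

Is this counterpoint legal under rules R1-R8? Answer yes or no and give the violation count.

No (3 violations)

bar 0: v0=D3 v1=D4 (P8)
bar 1: v0=B2 v1=B3 (P8)
bar 2: v0=G2 v1=D3 (P5)
bar 3: v0=F2 v1=A2 (M3)
bar 4: v0=G2 v1=E3 (M6)
bar 5: v0=B2 v1=D3 (m3)
bar 6: v0=C3 v1=A3 (M6)
bar 7: v0=E3 v1=C4 (m6)
bar 8: v0=F3 v1=A3 (M3)
bar 9: v0=E3 v1=C4 (m6)
bar 10: v0=D3 v1=D4 (P8)
  R4 @ bar0.3: D3/G3 P4 untreated
  R2 @ bar2.0: B2/B3 P8 -> G2/D3 P5 similar
  R1 @ bar10.0: E3/E4 P8 -> D3/D4 P8 similar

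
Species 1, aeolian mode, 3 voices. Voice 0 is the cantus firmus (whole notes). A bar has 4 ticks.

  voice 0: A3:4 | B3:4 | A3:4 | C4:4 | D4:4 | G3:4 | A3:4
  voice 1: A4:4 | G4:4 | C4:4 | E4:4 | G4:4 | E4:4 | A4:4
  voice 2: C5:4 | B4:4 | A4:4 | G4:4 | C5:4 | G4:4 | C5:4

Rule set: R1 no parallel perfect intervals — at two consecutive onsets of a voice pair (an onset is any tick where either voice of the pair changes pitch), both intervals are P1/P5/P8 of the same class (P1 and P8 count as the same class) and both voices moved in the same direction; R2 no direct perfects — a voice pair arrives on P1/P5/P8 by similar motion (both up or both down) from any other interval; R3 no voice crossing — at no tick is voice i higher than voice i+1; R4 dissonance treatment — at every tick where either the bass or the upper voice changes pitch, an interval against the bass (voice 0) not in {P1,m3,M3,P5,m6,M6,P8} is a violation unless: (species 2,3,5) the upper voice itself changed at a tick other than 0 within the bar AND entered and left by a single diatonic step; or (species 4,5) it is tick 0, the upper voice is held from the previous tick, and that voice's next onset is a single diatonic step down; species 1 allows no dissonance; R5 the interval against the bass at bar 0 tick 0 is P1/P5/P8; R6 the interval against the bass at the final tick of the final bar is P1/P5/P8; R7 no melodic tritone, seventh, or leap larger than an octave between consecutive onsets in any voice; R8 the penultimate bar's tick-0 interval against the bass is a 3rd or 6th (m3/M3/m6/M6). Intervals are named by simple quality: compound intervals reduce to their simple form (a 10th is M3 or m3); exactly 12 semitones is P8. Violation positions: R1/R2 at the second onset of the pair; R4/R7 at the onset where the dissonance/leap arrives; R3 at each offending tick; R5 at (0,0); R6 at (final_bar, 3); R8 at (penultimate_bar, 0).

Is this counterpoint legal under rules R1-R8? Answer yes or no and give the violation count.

No (8 violations)

bar 0: v0=A3 v1=A4 v2=C5 (m3)
bar 1: v0=B3 v1=G4 v2=B4 (P8)
bar 2: v0=A3 v1=C4 v2=A4 (P8)
bar 3: v0=C4 v1=E4 v2=G4 (P5)
bar 4: v0=D4 v1=G4 v2=C5 (m7)
bar 5: v0=G3 v1=E4 v2=G4 (P8)
bar 6: v0=A3 v1=A4 v2=C5 (m3)
  R5 @ bar0.0: opens on m3
  R1 @ bar2.0: B3/B4 P8 -> A3/A4 P8 similar
  R4 @ bar4.0: D4/G4 P4 untreated
  R4 @ bar4.0: D4/C5 m7 untreated
  R2 @ bar5.0: D4/C5 m7 -> G3/G4 P8 similar
  R8 @ bar5.0: penult P8 not 3rd/6th
  R2 @ bar6.0: G3/E4 M6 -> A3/A4 P8 similar
  R6 @ bar6.3: closes on m3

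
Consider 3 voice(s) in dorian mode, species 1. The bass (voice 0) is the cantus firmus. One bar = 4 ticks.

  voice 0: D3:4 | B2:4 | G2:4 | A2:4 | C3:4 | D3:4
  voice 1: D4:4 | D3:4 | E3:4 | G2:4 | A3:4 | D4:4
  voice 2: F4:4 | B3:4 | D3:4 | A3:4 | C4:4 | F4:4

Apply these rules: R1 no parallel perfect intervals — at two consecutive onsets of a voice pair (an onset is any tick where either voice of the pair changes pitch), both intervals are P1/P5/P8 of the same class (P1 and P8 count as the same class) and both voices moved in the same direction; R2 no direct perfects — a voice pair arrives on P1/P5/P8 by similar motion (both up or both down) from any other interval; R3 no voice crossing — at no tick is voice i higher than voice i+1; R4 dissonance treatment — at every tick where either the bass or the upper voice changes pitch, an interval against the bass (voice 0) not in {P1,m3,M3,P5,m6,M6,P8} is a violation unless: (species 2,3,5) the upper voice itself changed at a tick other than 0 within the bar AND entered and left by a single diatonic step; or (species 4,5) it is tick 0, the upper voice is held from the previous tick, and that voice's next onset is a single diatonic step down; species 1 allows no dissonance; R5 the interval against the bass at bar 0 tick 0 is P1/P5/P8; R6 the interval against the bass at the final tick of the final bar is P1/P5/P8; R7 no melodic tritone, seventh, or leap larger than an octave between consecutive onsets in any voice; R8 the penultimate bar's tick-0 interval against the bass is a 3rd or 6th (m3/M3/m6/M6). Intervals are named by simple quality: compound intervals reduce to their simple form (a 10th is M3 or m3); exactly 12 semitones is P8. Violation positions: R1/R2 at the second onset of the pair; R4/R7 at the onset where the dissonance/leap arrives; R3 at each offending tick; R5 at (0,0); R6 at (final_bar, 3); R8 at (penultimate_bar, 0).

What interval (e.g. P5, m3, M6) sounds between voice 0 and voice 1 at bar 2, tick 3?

M6

voice 0=G2 voice 1=E3 -> M6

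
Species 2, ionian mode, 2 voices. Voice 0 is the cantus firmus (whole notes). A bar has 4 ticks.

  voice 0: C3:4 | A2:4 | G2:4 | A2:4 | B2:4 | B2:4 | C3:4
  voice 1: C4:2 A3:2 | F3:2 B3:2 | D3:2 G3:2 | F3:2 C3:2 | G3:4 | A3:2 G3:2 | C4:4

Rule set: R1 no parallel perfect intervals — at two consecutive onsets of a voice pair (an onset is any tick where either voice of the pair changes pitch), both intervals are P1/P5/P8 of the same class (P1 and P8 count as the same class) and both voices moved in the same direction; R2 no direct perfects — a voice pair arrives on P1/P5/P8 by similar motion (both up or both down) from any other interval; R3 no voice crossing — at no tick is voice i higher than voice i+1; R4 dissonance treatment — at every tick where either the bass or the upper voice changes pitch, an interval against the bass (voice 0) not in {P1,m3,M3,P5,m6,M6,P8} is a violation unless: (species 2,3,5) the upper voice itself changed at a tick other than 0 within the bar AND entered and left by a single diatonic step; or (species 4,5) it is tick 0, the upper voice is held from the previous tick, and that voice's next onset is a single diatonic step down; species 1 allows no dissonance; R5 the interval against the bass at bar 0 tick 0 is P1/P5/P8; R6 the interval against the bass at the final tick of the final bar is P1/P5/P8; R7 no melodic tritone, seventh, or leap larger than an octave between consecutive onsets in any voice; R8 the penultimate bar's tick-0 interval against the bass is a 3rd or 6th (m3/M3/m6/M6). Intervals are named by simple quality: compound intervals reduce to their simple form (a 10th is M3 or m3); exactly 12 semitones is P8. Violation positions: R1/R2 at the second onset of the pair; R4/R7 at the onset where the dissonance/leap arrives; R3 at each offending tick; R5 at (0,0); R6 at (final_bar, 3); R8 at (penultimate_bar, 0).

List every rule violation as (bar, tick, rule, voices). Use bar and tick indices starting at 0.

(1, 2, R4, (0, 1))
(1, 2, R7, (1,))
(2, 0, R2, (0, 1))
(5, 0, R4, (0, 1))
(5, 0, R8, (0, 1))
(6, 0, R2, (0, 1))

bar 0: v0=C3 v1=C4 downbeat P8
bar 1: v0=A2 v1=F3 downbeat m6
bar 2: v0=G2 v1=D3 downbeat P5
bar 3: v0=A2 v1=F3 downbeat m6
bar 4: v0=B2 v1=G3 downbeat m6
bar 5: v0=B2 v1=A3 downbeat m7
bar 6: v0=C3 v1=C4 downbeat P8
  -> R4 @ bar 1 tick 2 v(0, 1): A2/B3 M2 untreated
  -> R7 @ bar 1 tick 2 v(1,): F3->B3 leap 6st
  -> R2 @ bar 2 tick 0 v(0, 1): A2/B3 M2 -> G2/D3 P5 similar
  -> R4 @ bar 5 tick 0 v(0, 1): B2/A3 m7 untreated
  -> R8 @ bar 5 tick 0 v(0, 1): penult m7 not 3rd/6th
  -> R2 @ bar 6 tick 0 v(0, 1): B2/G3 m6 -> C3/C4 P8 similar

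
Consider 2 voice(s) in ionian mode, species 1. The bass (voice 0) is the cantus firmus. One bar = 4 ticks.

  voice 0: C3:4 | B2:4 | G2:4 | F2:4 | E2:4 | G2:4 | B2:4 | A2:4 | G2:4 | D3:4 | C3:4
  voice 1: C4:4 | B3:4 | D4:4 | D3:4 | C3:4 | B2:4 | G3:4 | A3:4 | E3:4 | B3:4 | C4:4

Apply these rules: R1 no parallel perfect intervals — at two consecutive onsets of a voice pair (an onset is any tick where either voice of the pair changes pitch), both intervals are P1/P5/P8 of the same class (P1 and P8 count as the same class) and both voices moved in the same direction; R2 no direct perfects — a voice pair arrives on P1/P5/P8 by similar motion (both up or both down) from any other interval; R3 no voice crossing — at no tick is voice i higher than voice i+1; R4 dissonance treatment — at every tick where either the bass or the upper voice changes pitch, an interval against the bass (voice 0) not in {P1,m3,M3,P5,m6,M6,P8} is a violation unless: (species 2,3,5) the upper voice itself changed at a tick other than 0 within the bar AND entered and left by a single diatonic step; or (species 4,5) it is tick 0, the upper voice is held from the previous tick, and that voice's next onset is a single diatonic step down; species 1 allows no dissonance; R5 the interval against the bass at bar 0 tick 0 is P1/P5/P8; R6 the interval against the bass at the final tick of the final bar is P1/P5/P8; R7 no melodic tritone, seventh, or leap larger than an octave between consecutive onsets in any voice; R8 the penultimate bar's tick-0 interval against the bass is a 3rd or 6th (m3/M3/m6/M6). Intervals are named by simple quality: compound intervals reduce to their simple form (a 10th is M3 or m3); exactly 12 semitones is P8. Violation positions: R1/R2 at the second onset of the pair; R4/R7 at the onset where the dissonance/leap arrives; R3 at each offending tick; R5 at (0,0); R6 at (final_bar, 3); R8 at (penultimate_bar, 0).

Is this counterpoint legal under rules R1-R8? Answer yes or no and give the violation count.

No (1 violations)

bar 0: v0=C3 v1=C4 (P8)
bar 1: v0=B2 v1=B3 (P8)
bar 2: v0=G2 v1=D4 (P5)
bar 3: v0=F2 v1=D3 (M6)
bar 4: v0=E2 v1=C3 (m6)
bar 5: v0=G2 v1=B2 (M3)
bar 6: v0=B2 v1=G3 (m6)
bar 7: v0=A2 v1=A3 (P8)
bar 8: v0=G2 v1=E3 (M6)
bar 9: v0=D3 v1=B3 (M6)
bar 10: v0=C3 v1=C4 (P8)
  R1 @ bar1.0: C3/C4 P8 -> B2/B3 P8 similar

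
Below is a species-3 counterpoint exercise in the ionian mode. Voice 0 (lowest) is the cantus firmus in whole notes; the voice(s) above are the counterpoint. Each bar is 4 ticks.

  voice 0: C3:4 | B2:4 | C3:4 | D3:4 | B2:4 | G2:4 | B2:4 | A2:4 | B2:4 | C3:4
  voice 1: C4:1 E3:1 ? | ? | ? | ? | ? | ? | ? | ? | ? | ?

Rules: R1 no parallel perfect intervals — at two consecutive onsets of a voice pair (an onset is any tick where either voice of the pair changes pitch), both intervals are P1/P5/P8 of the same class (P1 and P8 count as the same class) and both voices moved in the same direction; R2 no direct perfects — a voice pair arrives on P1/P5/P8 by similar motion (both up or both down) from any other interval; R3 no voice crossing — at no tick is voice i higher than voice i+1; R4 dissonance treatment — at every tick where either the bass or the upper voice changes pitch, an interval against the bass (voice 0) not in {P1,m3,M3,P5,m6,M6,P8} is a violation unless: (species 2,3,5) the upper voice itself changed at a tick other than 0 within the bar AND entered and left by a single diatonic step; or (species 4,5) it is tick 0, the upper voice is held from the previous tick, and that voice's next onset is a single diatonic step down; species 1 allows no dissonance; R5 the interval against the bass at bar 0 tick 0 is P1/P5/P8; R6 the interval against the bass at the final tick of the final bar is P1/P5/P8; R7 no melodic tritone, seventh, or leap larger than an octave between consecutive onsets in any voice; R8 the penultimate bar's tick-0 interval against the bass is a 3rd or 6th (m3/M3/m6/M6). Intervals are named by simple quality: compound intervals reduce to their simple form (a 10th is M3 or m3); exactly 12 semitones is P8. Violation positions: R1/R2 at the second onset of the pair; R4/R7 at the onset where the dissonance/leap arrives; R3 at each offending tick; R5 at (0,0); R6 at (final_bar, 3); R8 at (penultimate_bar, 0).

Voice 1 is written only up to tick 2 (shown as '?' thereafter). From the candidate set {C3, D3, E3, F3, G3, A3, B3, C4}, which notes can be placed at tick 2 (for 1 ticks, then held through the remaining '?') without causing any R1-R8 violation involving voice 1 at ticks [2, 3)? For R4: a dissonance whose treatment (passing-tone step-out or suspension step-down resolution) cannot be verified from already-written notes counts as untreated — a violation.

{A3, C3, C4, E3, G3}

C3: legal
D3: violates R4
E3: legal
F3: violates R4
G3: legal
A3: legal
B3: violates R4
C4: legal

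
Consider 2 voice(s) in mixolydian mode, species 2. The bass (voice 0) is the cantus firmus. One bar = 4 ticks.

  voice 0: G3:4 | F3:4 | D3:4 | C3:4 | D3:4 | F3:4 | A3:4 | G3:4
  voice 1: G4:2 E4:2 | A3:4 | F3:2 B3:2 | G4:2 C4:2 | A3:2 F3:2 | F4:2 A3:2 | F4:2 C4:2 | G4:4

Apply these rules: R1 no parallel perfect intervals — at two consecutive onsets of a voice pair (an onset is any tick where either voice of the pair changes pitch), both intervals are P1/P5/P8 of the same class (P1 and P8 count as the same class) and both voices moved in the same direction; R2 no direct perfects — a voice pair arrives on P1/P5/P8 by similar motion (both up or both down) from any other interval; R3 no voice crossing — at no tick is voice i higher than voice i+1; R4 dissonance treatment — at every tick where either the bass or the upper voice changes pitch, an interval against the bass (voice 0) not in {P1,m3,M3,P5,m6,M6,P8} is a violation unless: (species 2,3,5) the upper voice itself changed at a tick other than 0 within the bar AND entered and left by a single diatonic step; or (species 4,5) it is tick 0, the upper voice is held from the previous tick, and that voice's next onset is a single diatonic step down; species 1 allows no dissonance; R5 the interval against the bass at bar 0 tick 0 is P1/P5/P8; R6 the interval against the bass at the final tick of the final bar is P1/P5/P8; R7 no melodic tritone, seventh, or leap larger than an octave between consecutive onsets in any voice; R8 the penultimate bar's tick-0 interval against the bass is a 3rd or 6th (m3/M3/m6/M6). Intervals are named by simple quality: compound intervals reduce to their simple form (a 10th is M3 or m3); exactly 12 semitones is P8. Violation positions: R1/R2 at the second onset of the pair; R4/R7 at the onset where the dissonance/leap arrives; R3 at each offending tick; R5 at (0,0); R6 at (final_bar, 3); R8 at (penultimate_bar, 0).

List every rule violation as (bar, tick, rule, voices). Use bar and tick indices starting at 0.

bar 0: v0=G3 v1=G4 downbeat P8
bar 1: v0=F3 v1=A3 downbeat M3
bar 2: v0=D3 v1=F3 downbeat m3
bar 3: v0=C3 v1=G4 downbeat P5
bar 4: v0=D3 v1=A3 downbeat P5
bar 5: v0=F3 v1=F4 downbeat P8
bar 6: v0=A3 v1=F4 downbeat m6
bar 7: v0=G3 v1=G4 downbeat P8
  -> R7 @ bar 2 tick 2 v(1,): F3->B3 leap 6st
  -> R2 @ bar 5 tick 0 v(0, 1): D3/F3 m3 -> F3/F4 P8 similar

(2, 2, R7, (1,))
(5, 0, R2, (0, 1))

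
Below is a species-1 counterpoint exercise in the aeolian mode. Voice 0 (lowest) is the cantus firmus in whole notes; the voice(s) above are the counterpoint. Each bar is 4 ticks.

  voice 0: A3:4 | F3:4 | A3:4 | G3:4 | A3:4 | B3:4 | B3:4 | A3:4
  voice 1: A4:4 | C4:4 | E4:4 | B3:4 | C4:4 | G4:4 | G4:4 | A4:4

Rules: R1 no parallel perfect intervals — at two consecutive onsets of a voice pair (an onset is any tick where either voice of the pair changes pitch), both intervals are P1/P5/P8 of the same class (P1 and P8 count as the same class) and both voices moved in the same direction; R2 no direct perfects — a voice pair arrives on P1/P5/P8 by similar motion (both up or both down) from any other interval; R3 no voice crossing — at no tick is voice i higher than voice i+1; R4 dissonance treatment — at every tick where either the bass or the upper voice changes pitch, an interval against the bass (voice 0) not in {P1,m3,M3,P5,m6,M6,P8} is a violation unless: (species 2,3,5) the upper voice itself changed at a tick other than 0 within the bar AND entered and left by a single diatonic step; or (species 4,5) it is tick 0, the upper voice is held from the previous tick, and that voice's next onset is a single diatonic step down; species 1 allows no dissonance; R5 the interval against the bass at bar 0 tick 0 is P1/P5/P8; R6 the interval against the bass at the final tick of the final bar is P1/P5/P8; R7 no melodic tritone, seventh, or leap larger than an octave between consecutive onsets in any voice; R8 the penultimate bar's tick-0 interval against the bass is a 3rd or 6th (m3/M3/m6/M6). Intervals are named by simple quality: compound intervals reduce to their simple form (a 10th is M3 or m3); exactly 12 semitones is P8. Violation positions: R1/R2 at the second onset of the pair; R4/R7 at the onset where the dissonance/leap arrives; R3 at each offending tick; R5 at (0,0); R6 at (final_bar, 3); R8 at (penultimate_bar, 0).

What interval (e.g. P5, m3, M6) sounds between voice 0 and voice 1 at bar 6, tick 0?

voice 0=B3 voice 1=G4 -> m6

m6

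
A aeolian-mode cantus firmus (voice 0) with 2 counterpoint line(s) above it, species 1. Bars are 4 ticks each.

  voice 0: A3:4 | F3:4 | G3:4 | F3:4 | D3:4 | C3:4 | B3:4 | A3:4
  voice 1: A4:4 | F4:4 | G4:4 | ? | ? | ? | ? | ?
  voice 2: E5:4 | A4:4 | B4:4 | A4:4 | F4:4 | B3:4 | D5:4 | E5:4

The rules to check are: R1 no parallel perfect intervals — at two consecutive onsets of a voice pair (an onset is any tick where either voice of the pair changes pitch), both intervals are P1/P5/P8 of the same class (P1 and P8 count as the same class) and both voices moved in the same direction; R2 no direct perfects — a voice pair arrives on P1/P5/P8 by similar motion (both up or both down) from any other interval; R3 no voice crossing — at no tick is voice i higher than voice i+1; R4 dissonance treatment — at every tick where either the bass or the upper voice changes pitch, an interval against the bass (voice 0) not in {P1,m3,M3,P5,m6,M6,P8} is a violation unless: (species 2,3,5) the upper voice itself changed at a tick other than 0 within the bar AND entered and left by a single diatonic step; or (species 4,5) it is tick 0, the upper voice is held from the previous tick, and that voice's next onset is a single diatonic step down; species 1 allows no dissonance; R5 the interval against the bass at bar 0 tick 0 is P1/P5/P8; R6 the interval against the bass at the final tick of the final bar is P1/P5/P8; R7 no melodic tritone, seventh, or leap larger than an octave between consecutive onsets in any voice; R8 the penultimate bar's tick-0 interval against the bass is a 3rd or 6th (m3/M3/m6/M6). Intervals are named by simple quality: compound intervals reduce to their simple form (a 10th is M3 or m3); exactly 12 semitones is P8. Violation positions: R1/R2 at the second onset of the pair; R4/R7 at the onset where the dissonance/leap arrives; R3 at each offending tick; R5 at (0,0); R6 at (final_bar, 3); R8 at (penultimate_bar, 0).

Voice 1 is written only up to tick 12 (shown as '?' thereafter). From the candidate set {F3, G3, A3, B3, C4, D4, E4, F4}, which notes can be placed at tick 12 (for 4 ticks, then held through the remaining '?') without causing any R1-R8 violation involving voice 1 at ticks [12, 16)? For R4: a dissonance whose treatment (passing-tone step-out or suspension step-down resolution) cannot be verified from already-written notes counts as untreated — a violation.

F3: violates R1,R7
G3: violates R4
A3: violates R2,R7
B3: violates R4
C4: violates R2
D4: violates R2
E4: violates R4
F4: violates R1

{}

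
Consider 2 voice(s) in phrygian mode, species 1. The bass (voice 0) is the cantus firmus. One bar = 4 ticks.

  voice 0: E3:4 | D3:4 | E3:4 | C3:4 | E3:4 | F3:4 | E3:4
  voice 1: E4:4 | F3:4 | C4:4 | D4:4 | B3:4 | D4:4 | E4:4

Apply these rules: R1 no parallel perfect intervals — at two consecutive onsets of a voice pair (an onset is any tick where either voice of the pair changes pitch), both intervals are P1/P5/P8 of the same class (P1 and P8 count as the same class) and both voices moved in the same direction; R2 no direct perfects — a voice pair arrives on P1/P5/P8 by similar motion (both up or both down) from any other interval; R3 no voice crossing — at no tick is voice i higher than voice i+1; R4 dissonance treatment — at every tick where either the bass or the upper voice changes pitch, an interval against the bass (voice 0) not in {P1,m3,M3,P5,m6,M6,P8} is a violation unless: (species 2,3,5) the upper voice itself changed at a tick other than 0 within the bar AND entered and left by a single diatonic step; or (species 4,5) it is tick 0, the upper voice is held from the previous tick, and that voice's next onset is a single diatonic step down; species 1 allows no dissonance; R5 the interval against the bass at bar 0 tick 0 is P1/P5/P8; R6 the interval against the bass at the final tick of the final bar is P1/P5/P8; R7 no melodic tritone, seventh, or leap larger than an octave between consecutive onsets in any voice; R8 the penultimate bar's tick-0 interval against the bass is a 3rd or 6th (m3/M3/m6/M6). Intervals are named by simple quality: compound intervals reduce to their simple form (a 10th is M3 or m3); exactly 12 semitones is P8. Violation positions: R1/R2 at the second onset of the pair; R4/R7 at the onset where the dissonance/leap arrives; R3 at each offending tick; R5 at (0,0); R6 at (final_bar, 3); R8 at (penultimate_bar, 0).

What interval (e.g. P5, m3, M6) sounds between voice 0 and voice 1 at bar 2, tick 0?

m6

voice 0=E3 voice 1=C4 -> m6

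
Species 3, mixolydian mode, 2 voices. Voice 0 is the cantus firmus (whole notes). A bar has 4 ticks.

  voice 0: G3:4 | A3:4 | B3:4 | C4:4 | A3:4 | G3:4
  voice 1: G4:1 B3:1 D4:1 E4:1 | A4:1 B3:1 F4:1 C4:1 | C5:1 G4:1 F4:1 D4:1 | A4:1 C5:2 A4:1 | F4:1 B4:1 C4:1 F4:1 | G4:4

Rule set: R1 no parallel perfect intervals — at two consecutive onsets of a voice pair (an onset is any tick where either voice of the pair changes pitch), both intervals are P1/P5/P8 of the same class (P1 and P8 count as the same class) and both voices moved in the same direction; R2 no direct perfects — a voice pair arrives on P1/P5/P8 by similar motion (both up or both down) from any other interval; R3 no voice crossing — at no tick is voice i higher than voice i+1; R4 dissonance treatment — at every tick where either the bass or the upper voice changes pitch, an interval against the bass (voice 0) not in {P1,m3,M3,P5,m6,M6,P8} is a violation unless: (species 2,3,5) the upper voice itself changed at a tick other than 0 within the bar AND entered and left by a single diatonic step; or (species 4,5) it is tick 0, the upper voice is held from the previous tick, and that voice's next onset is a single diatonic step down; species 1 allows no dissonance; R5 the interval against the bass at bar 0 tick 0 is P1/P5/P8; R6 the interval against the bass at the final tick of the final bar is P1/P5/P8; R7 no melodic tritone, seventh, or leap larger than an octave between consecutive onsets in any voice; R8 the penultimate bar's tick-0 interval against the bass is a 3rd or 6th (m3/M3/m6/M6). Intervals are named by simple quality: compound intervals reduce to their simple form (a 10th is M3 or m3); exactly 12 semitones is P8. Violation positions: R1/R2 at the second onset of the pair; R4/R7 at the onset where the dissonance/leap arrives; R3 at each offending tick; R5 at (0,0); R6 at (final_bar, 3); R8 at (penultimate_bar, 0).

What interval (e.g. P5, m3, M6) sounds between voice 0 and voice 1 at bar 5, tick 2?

P8

voice 0=G3 voice 1=G4 -> P8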